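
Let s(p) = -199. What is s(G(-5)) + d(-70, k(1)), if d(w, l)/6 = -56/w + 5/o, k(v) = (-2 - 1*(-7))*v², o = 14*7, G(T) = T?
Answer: -47504/245 ≈ -193.89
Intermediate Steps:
o = 98
k(v) = 5*v² (k(v) = (-2 + 7)*v² = 5*v²)
d(w, l) = 15/49 - 336/w (d(w, l) = 6*(-56/w + 5/98) = 6*(5/98 - 56/w) = 15/49 - 336/w)
s(G(-5)) + d(-70, k(1)) = -199 + (15/49 - 336/(-70)) = -199 + (15/49 - 336*(-1/70)) = -199 + (15/49 + 24/5) = -199 + 1251/245 = -47504/245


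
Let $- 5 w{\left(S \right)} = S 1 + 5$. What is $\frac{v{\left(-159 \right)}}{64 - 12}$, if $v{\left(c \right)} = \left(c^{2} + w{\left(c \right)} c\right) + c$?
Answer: $\frac{25281}{65} \approx 388.94$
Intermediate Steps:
$w{\left(S \right)} = -1 - \frac{S}{5}$ ($w{\left(S \right)} = - \frac{S 1 + 5}{5} = - \frac{S + 5}{5} = - \frac{5 + S}{5} = -1 - \frac{S}{5}$)
$v{\left(c \right)} = c + c^{2} + c \left(-1 - \frac{c}{5}\right)$ ($v{\left(c \right)} = \left(c^{2} + \left(-1 - \frac{c}{5}\right) c\right) + c = \left(c^{2} + c \left(-1 - \frac{c}{5}\right)\right) + c = c + c^{2} + c \left(-1 - \frac{c}{5}\right)$)
$\frac{v{\left(-159 \right)}}{64 - 12} = \frac{\frac{4}{5} \left(-159\right)^{2}}{64 - 12} = \frac{\frac{4}{5} \cdot 25281}{52} = \frac{101124}{5} \cdot \frac{1}{52} = \frac{25281}{65}$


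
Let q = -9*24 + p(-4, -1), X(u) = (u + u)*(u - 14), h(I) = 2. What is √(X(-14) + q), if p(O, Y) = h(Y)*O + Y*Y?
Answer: √561 ≈ 23.685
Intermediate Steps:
X(u) = 2*u*(-14 + u) (X(u) = (2*u)*(-14 + u) = 2*u*(-14 + u))
p(O, Y) = Y² + 2*O (p(O, Y) = 2*O + Y*Y = 2*O + Y² = Y² + 2*O)
q = -223 (q = -9*24 + ((-1)² + 2*(-4)) = -216 + (1 - 8) = -216 - 7 = -223)
√(X(-14) + q) = √(2*(-14)*(-14 - 14) - 223) = √(2*(-14)*(-28) - 223) = √(784 - 223) = √561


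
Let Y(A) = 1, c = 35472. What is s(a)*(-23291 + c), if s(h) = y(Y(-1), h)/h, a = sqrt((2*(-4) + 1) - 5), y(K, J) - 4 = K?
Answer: -60905*I*sqrt(3)/6 ≈ -17582.0*I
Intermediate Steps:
y(K, J) = 4 + K
a = 2*I*sqrt(3) (a = sqrt((-8 + 1) - 5) = sqrt(-7 - 5) = sqrt(-12) = 2*I*sqrt(3) ≈ 3.4641*I)
s(h) = 5/h (s(h) = (4 + 1)/h = 5/h)
s(a)*(-23291 + c) = (5/((2*I*sqrt(3))))*(-23291 + 35472) = (5*(-I*sqrt(3)/6))*12181 = -5*I*sqrt(3)/6*12181 = -60905*I*sqrt(3)/6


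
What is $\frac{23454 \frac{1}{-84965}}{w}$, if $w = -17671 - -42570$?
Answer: $- \frac{23454}{2115543535} \approx -1.1087 \cdot 10^{-5}$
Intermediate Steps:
$w = 24899$ ($w = -17671 + 42570 = 24899$)
$\frac{23454 \frac{1}{-84965}}{w} = \frac{23454 \frac{1}{-84965}}{24899} = 23454 \left(- \frac{1}{84965}\right) \frac{1}{24899} = \left(- \frac{23454}{84965}\right) \frac{1}{24899} = - \frac{23454}{2115543535}$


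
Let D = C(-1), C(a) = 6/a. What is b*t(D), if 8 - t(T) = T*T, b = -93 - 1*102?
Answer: 5460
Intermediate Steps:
b = -195 (b = -93 - 102 = -195)
D = -6 (D = 6/(-1) = 6*(-1) = -6)
t(T) = 8 - T² (t(T) = 8 - T*T = 8 - T²)
b*t(D) = -195*(8 - 1*(-6)²) = -195*(8 - 1*36) = -195*(8 - 36) = -195*(-28) = 5460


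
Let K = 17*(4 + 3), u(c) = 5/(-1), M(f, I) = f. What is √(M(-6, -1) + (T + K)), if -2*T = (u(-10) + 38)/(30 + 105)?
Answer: √101590/30 ≈ 10.624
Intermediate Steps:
u(c) = -5 (u(c) = 5*(-1) = -5)
K = 119 (K = 17*7 = 119)
T = -11/90 (T = -(-5 + 38)/(2*(30 + 105)) = -33/(2*135) = -½*11/45 = -11/90 ≈ -0.12222)
√(M(-6, -1) + (T + K)) = √(-6 + (-11/90 + 119)) = √(-6 + 10699/90) = √(10159/90) = √101590/30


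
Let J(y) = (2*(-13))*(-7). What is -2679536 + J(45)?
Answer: -2679354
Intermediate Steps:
J(y) = 182 (J(y) = -26*(-7) = 182)
-2679536 + J(45) = -2679536 + 182 = -2679354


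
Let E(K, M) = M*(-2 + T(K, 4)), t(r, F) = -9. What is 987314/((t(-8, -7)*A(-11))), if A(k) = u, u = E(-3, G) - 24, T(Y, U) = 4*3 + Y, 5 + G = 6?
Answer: 987314/153 ≈ 6453.0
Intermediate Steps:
G = 1 (G = -5 + 6 = 1)
T(Y, U) = 12 + Y
E(K, M) = M*(10 + K) (E(K, M) = M*(-2 + (12 + K)) = M*(10 + K))
u = -17 (u = 1*(10 - 3) - 24 = 1*7 - 24 = 7 - 24 = -17)
A(k) = -17
987314/((t(-8, -7)*A(-11))) = 987314/((-9*(-17))) = 987314/153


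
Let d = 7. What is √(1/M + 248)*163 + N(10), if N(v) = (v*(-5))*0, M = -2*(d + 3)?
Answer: 489*√2755/10 ≈ 2566.7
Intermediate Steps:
M = -20 (M = -2*(7 + 3) = -2*10 = -20)
N(v) = 0 (N(v) = -5*v*0 = 0)
√(1/M + 248)*163 + N(10) = √(1/(-20) + 248)*163 + 0 = √(-1/20 + 248)*163 + 0 = √(4959/20)*163 + 0 = (3*√2755/10)*163 + 0 = 489*√2755/10 + 0 = 489*√2755/10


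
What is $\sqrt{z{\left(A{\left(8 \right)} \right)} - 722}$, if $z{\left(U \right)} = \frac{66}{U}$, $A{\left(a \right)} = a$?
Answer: $\frac{i \sqrt{2855}}{2} \approx 26.716 i$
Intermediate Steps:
$\sqrt{z{\left(A{\left(8 \right)} \right)} - 722} = \sqrt{\frac{66}{8} - 722} = \sqrt{66 \cdot \frac{1}{8} - 722} = \sqrt{\frac{33}{4} - 722} = \sqrt{- \frac{2855}{4}} = \frac{i \sqrt{2855}}{2}$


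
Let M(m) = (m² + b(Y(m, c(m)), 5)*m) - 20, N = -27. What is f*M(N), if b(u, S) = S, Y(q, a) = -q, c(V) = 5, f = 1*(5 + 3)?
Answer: 4592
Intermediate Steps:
f = 8 (f = 1*8 = 8)
M(m) = -20 + m² + 5*m (M(m) = (m² + 5*m) - 20 = -20 + m² + 5*m)
f*M(N) = 8*(-20 + (-27)² + 5*(-27)) = 8*(-20 + 729 - 135) = 8*574 = 4592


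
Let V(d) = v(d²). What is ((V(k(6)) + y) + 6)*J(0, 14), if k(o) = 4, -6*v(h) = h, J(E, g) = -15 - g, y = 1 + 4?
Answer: -725/3 ≈ -241.67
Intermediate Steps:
y = 5
v(h) = -h/6
V(d) = -d²/6
((V(k(6)) + y) + 6)*J(0, 14) = ((-⅙*4² + 5) + 6)*(-15 - 1*14) = ((-⅙*16 + 5) + 6)*(-15 - 14) = ((-8/3 + 5) + 6)*(-29) = (7/3 + 6)*(-29) = (25/3)*(-29) = -725/3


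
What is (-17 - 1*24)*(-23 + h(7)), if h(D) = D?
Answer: 656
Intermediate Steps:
(-17 - 1*24)*(-23 + h(7)) = (-17 - 1*24)*(-23 + 7) = (-17 - 24)*(-16) = -41*(-16) = 656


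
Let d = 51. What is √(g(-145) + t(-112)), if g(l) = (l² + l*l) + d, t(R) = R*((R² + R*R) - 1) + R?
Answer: I*√2767755 ≈ 1663.7*I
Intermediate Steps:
t(R) = R + R*(-1 + 2*R²) (t(R) = R*((R² + R²) - 1) + R = R*(2*R² - 1) + R = R*(-1 + 2*R²) + R = R + R*(-1 + 2*R²))
g(l) = 51 + 2*l² (g(l) = (l² + l*l) + 51 = (l² + l²) + 51 = 2*l² + 51 = 51 + 2*l²)
√(g(-145) + t(-112)) = √((51 + 2*(-145)²) + 2*(-112)³) = √((51 + 2*21025) + 2*(-1404928)) = √((51 + 42050) - 2809856) = √(42101 - 2809856) = √(-2767755) = I*√2767755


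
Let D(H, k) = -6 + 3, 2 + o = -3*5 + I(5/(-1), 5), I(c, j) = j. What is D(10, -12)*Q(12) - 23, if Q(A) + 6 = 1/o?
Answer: -19/4 ≈ -4.7500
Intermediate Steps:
o = -12 (o = -2 + (-3*5 + 5) = -2 + (-15 + 5) = -2 - 10 = -12)
Q(A) = -73/12 (Q(A) = -6 + 1/(-12) = -6 - 1/12 = -73/12)
D(H, k) = -3
D(10, -12)*Q(12) - 23 = -3*(-73/12) - 23 = 73/4 - 23 = -19/4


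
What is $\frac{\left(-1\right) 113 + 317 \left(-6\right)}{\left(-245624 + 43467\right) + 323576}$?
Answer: $- \frac{2015}{121419} \approx -0.016595$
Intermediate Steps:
$\frac{\left(-1\right) 113 + 317 \left(-6\right)}{\left(-245624 + 43467\right) + 323576} = \frac{-113 - 1902}{-202157 + 323576} = - \frac{2015}{121419}$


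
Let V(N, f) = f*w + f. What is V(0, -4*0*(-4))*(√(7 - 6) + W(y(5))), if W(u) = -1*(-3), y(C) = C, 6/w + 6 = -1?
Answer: 0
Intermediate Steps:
w = -6/7 (w = 6/(-6 - 1) = 6/(-7) = 6*(-⅐) = -6/7 ≈ -0.85714)
V(N, f) = f/7 (V(N, f) = f*(-6/7) + f = -6*f/7 + f = f/7)
W(u) = 3
V(0, -4*0*(-4))*(√(7 - 6) + W(y(5))) = ((-4*0*(-4))/7)*(√(7 - 6) + 3) = ((0*(-4))/7)*(√1 + 3) = ((⅐)*0)*(1 + 3) = 0*4 = 0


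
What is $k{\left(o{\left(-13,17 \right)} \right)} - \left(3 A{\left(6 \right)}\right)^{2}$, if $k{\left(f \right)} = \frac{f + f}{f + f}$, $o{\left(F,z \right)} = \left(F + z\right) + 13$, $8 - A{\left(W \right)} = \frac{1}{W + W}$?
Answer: $- \frac{9009}{16} \approx -563.06$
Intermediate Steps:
$A{\left(W \right)} = 8 - \frac{1}{2 W}$ ($A{\left(W \right)} = 8 - \frac{1}{W + W} = 8 - \frac{1}{2 W}$)
$o{\left(F,z \right)} = 13 + F + z$
$k{\left(f \right)} = 1$ ($k{\left(f \right)} = \frac{2 f}{2 f} = 2 f \frac{1}{2 f} = 1$)
$k{\left(o{\left(-13,17 \right)} \right)} - \left(3 A{\left(6 \right)}\right)^{2} = 1 - \left(3 \left(8 - \frac{1}{2 \cdot 6}\right)\right)^{2} = 1 - \left(3 \left(8 - \frac{1}{12}\right)\right)^{2} = 1 - \left(3 \cdot \frac{95}{12}\right)^{2} = 1 - \left(\frac{95}{4}\right)^{2} = 1 - \frac{9025}{16} = - \frac{9009}{16}$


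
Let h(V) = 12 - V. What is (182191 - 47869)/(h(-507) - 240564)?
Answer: -44774/80015 ≈ -0.55957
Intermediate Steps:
(182191 - 47869)/(h(-507) - 240564) = (182191 - 47869)/((12 - 1*(-507)) - 240564) = 134322/((12 + 507) - 240564) = 134322/(519 - 240564) = 134322/(-240045) = 134322*(-1/240045) = -44774/80015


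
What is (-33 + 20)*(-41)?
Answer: 533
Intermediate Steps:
(-33 + 20)*(-41) = -13*(-41) = 533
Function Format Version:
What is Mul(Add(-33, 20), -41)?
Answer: 533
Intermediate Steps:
Mul(Add(-33, 20), -41) = Mul(-13, -41) = 533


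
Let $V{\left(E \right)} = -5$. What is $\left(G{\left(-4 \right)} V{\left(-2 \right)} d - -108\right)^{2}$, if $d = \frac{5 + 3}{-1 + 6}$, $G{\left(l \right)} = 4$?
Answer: $5776$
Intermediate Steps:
$d = \frac{8}{5} \approx 1.6$
$\left(G{\left(-4 \right)} V{\left(-2 \right)} d - -108\right)^{2} = \left(4 \left(-5\right) \frac{8}{5} - -108\right)^{2} = \left(\left(-20\right) \frac{8}{5} + 108\right)^{2} = \left(-32 + 108\right)^{2} = 76^{2} = 5776$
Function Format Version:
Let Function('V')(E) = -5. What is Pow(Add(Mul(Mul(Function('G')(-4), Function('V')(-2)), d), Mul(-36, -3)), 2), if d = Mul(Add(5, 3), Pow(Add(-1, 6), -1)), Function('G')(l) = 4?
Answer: 5776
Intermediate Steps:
d = Rational(8, 5) (d = Mul(8, Pow(5, -1)) = Mul(8, Rational(1, 5)) = Rational(8, 5) ≈ 1.6000)
Pow(Add(Mul(Mul(Function('G')(-4), Function('V')(-2)), d), Mul(-36, -3)), 2) = Pow(Add(Mul(Mul(4, -5), Rational(8, 5)), Mul(-36, -3)), 2) = Pow(Add(Mul(-20, Rational(8, 5)), 108), 2) = Pow(Add(-32, 108), 2) = Pow(76, 2) = 5776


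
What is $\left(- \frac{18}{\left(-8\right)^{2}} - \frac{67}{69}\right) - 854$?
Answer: $- \frac{1888397}{2208} \approx -855.25$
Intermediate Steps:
$\left(- \frac{18}{\left(-8\right)^{2}} - \frac{67}{69}\right) - 854 = \left(- \frac{18}{64} - \frac{67}{69}\right) - 854 = \left(\left(-18\right) \frac{1}{64} - \frac{67}{69}\right) - 854 = \left(- \frac{9}{32} - \frac{67}{69}\right) - 854 = - \frac{2765}{2208} - 854 = - \frac{1888397}{2208}$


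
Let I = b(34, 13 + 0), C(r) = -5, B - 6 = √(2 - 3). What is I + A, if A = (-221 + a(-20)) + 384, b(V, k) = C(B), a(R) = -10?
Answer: 148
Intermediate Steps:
B = 6 + I (B = 6 + √(2 - 3) = 6 + √(-1) = 6 + I ≈ 6.0 + 1.0*I)
b(V, k) = -5
I = -5
A = 153 (A = (-221 - 10) + 384 = -231 + 384 = 153)
I + A = -5 + 153 = 148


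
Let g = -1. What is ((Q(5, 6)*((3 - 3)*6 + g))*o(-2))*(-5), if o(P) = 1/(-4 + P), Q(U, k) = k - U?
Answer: -5/6 ≈ -0.83333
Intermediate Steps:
((Q(5, 6)*((3 - 3)*6 + g))*o(-2))*(-5) = (((6 - 1*5)*((3 - 3)*6 - 1))/(-4 - 2))*(-5) = (((6 - 5)*(0*6 - 1))/(-6))*(-5) = ((1*(0 - 1))*(-1/6))*(-5) = ((1*(-1))*(-1/6))*(-5) = -1*(-1/6)*(-5) = (1/6)*(-5) = -5/6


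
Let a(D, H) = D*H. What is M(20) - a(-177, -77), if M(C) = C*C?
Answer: -13229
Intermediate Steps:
M(C) = C²
M(20) - a(-177, -77) = 20² - (-177)*(-77) = 400 - 1*13629 = 400 - 13629 = -13229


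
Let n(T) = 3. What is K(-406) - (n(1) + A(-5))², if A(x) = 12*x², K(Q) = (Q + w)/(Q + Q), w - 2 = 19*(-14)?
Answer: -37274119/406 ≈ -91808.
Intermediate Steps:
w = -264 (w = 2 + 19*(-14) = 2 - 266 = -264)
K(Q) = (-264 + Q)/(2*Q) (K(Q) = (Q - 264)/(Q + Q) = (-264 + Q)/((2*Q)) = (-264 + Q)*(1/(2*Q)) = (-264 + Q)/(2*Q))
K(-406) - (n(1) + A(-5))² = (½)*(-264 - 406)/(-406) - (3 + 12*(-5)²)² = (½)*(-1/406)*(-670) - (3 + 12*25)² = 335/406 - (3 + 300)² = 335/406 - 1*303² = 335/406 - 1*91809 = 335/406 - 91809 = -37274119/406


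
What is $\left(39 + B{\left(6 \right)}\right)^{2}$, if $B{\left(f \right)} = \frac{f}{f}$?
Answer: $1600$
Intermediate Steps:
$B{\left(f \right)} = 1$
$\left(39 + B{\left(6 \right)}\right)^{2} = \left(39 + 1\right)^{2} = 40^{2} = 1600$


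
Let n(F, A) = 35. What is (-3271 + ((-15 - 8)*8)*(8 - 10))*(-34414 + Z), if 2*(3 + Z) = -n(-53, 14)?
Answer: 199926707/2 ≈ 9.9963e+7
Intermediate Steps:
Z = -41/2 (Z = -3 + (-1*35)/2 = -3 + (½)*(-35) = -3 - 35/2 = -41/2 ≈ -20.500)
(-3271 + ((-15 - 8)*8)*(8 - 10))*(-34414 + Z) = (-3271 + ((-15 - 8)*8)*(8 - 10))*(-34414 - 41/2) = (-3271 - 23*8*(-2))*(-68869/2) = (-3271 - 184*(-2))*(-68869/2) = (-3271 + 368)*(-68869/2) = -2903*(-68869/2) = 199926707/2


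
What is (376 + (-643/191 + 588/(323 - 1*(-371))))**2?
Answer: 612720167644225/4392640729 ≈ 1.3949e+5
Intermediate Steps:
(376 + (-643/191 + 588/(323 - 1*(-371))))**2 = (376 + (-643*1/191 + 588/(323 + 371)))**2 = (376 + (-643/191 + 588/694))**2 = (376 + (-643/191 + 588*(1/694)))**2 = (376 + (-643/191 + 294/347))**2 = (376 - 166967/66277)**2 = (24753185/66277)**2 = 612720167644225/4392640729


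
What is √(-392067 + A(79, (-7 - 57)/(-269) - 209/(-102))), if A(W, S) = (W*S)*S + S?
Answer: I*√294852448155407/27438 ≈ 625.82*I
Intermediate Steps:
A(W, S) = S + W*S² (A(W, S) = (S*W)*S + S = W*S² + S = S + W*S²)
√(-392067 + A(79, (-7 - 57)/(-269) - 209/(-102))) = √(-392067 + ((-7 - 57)/(-269) - 209/(-102))*(1 + ((-7 - 57)/(-269) - 209/(-102))*79)) = √(-392067 + (-64*(-1/269) - 209*(-1/102))*(1 + (-64*(-1/269) - 209*(-1/102))*79)) = √(-392067 + (64/269 + 209/102)*(1 + (64/269 + 209/102)*79)) = √(-392067 + 62749*(1 + (62749/27438)*79)/27438) = √(-392067 + 62749*(1 + 4957171/27438)/27438) = √(-392067 + (62749/27438)*(4984609/27438)) = √(-392067 + 312779230141/752843844) = √(-294852448155407/752843844) = I*√294852448155407/27438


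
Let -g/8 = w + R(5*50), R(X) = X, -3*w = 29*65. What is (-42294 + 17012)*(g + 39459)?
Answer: -3222367874/3 ≈ -1.0741e+9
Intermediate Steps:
w = -1885/3 (w = -29*65/3 = -⅓*1885 = -1885/3 ≈ -628.33)
g = 9080/3 (g = -8*(-1885/3 + 5*50) = -8*(-1885/3 + 250) = -8*(-1135/3) = 9080/3 ≈ 3026.7)
(-42294 + 17012)*(g + 39459) = (-42294 + 17012)*(9080/3 + 39459) = -25282*127457/3 = -3222367874/3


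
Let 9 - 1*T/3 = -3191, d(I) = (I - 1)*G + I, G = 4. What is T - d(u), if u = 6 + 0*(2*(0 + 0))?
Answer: 9574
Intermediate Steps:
u = 6 (u = 6 + 0*(2*0) = 6 + 0*0 = 6 + 0 = 6)
d(I) = -4 + 5*I (d(I) = (I - 1)*4 + I = (-1 + I)*4 + I = (-4 + 4*I) + I = -4 + 5*I)
T = 9600 (T = 27 - 3*(-3191) = 27 + 9573 = 9600)
T - d(u) = 9600 - (-4 + 5*6) = 9600 - (-4 + 30) = 9600 - 1*26 = 9600 - 26 = 9574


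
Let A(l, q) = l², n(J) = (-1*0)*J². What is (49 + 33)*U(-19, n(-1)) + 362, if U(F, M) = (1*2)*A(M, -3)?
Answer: 362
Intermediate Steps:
n(J) = 0 (n(J) = 0*J² = 0)
U(F, M) = 2*M² (U(F, M) = (1*2)*M² = 2*M²)
(49 + 33)*U(-19, n(-1)) + 362 = (49 + 33)*(2*0²) + 362 = 82*(2*0) + 362 = 82*0 + 362 = 0 + 362 = 362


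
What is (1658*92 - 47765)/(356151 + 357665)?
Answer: 104771/713816 ≈ 0.14678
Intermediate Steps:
(1658*92 - 47765)/(356151 + 357665) = (152536 - 47765)/713816 = 104771*(1/713816) = 104771/713816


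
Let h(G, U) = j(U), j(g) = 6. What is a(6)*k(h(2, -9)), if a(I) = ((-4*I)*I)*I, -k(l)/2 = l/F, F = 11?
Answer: 10368/11 ≈ 942.54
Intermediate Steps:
h(G, U) = 6
k(l) = -2*l/11
a(I) = -4*I³ (a(I) = (-4*I²)*I = -4*I³)
a(6)*k(h(2, -9)) = (-4*6³)*(-2/11*6) = -4*216*(-12/11) = -864*(-12/11) = 10368/11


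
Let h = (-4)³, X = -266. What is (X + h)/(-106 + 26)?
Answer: 33/8 ≈ 4.1250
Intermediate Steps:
h = -64
(X + h)/(-106 + 26) = (-266 - 64)/(-106 + 26) = -330/(-80) = -330*(-1/80) = 33/8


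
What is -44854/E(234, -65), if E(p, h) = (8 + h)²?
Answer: -44854/3249 ≈ -13.805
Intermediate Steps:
-44854/E(234, -65) = -44854/(8 - 65)² = -44854/((-57)²) = -44854/3249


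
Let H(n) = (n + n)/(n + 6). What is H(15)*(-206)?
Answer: -2060/7 ≈ -294.29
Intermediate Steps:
H(n) = 2*n/(6 + n) (H(n) = (2*n)/(6 + n) = 2*n/(6 + n))
H(15)*(-206) = (2*15/(6 + 15))*(-206) = (2*15/21)*(-206) = (2*15*(1/21))*(-206) = (10/7)*(-206) = -2060/7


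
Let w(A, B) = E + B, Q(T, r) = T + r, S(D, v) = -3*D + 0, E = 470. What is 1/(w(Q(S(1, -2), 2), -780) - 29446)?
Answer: -1/29756 ≈ -3.3607e-5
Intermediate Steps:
S(D, v) = -3*D
w(A, B) = 470 + B
1/(w(Q(S(1, -2), 2), -780) - 29446) = 1/((470 - 780) - 29446) = 1/(-310 - 29446) = 1/(-29756) = -1/29756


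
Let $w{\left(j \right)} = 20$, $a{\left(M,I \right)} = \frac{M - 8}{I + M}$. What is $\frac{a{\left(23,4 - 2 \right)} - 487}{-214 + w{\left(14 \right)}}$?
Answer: $\frac{1216}{485} \approx 2.5072$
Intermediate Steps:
$a{\left(M,I \right)} = \frac{-8 + M}{I + M}$
$\frac{a{\left(23,4 - 2 \right)} - 487}{-214 + w{\left(14 \right)}} = \frac{\frac{-8 + 23}{\left(4 - 2\right) + 23} - 487}{-214 + 20} = \frac{\frac{1}{\left(4 - 2\right) + 23} \cdot 15 - 487}{-194} = \left(\frac{1}{2 + 23} \cdot 15 - 487\right) \left(- \frac{1}{194}\right) = \left(\frac{1}{25} \cdot 15 - 487\right) \left(- \frac{1}{194}\right) = \left(\frac{3}{5} - 487\right) \left(- \frac{1}{194}\right) = \left(- \frac{2432}{5}\right) \left(- \frac{1}{194}\right) = \frac{1216}{485}$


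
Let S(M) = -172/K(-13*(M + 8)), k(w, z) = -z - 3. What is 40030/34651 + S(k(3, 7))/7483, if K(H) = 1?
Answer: 293584518/259293433 ≈ 1.1322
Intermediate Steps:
k(w, z) = -3 - z
S(M) = -172 (S(M) = -172/1 = -172*1 = -172)
40030/34651 + S(k(3, 7))/7483 = 40030/34651 - 172/7483 = 293584518/259293433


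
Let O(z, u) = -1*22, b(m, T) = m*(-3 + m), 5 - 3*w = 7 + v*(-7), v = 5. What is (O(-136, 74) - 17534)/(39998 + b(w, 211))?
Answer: -2926/6681 ≈ -0.43796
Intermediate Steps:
w = 11 (w = 5/3 - (7 + 5*(-7))/3 = 5/3 - (7 - 35)/3 = 5/3 - ⅓*(-28) = 5/3 + 28/3 = 11)
O(z, u) = -22
(O(-136, 74) - 17534)/(39998 + b(w, 211)) = (-22 - 17534)/(39998 + 11*(-3 + 11)) = -17556/(39998 + 11*8) = -17556/(39998 + 88) = -17556/40086 = -17556*1/40086 = -2926/6681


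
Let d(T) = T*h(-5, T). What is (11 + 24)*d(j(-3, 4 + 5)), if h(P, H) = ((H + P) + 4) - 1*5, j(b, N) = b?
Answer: 945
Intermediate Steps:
h(P, H) = -1 + H + P (h(P, H) = (4 + H + P) - 5 = -1 + H + P)
d(T) = T*(-6 + T) (d(T) = T*(-1 + T - 5) = T*(-6 + T))
(11 + 24)*d(j(-3, 4 + 5)) = (11 + 24)*(-3*(-6 - 3)) = 35*(-3*(-9)) = 35*27 = 945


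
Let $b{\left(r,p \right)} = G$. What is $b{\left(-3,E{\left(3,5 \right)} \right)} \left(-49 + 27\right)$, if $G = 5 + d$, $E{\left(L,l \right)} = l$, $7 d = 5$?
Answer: $- \frac{880}{7} \approx -125.71$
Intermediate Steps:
$d = \frac{5}{7}$ ($d = \frac{1}{7} \cdot 5 = \frac{5}{7} \approx 0.71429$)
$G = \frac{40}{7}$ ($G = 5 + \frac{5}{7} = \frac{40}{7} \approx 5.7143$)
$b{\left(r,p \right)} = \frac{40}{7}$
$b{\left(-3,E{\left(3,5 \right)} \right)} \left(-49 + 27\right) = \frac{40 \left(-49 + 27\right)}{7} = \frac{40}{7} \left(-22\right) = - \frac{880}{7}$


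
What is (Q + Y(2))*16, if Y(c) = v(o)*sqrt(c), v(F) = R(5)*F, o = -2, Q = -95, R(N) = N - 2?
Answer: -1520 - 96*sqrt(2) ≈ -1655.8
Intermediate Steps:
R(N) = -2 + N
v(F) = 3*F (v(F) = (-2 + 5)*F = 3*F)
Y(c) = -6*sqrt(c) (Y(c) = (3*(-2))*sqrt(c) = -6*sqrt(c))
(Q + Y(2))*16 = (-95 - 6*sqrt(2))*16 = -1520 - 96*sqrt(2)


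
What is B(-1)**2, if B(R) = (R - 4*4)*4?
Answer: 4624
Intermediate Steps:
B(R) = -64 + 4*R (B(R) = (R - 16)*4 = (-16 + R)*4 = -64 + 4*R)
B(-1)**2 = (-64 + 4*(-1))**2 = (-64 - 4)**2 = (-68)**2 = 4624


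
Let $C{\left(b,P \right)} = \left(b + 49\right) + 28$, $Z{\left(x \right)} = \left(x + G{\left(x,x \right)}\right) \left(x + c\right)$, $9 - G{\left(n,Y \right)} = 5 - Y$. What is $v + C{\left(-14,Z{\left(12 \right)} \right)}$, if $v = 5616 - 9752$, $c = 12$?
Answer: $-4073$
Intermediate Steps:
$G{\left(n,Y \right)} = 4 + Y$ ($G{\left(n,Y \right)} = 9 - \left(5 - Y\right) = 9 + \left(-5 + Y\right) = 4 + Y$)
$Z{\left(x \right)} = \left(4 + 2 x\right) \left(12 + x\right)$ ($Z{\left(x \right)} = \left(x + \left(4 + x\right)\right) \left(x + 12\right) = \left(4 + 2 x\right) \left(12 + x\right)$)
$C{\left(b,P \right)} = 77 + b$ ($C{\left(b,P \right)} = \left(49 + b\right) + 28 = 77 + b$)
$v = -4136$
$v + C{\left(-14,Z{\left(12 \right)} \right)} = -4136 + \left(77 - 14\right) = -4136 + 63 = -4073$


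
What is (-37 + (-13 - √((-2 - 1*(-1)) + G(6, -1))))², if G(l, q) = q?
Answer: (50 + I*√2)² ≈ 2498.0 + 141.42*I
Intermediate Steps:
(-37 + (-13 - √((-2 - 1*(-1)) + G(6, -1))))² = (-37 + (-13 - √((-2 - 1*(-1)) - 1)))² = (-37 + (-13 - √((-2 + 1) - 1)))² = (-37 + (-13 - √(-1 - 1)))² = (-37 + (-13 - √(-2)))² = (-37 + (-13 - I*√2))² = (-50 - I*√2)²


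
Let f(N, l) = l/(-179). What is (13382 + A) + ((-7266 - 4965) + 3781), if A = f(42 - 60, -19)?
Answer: 882847/179 ≈ 4932.1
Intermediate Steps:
f(N, l) = -l/179 (f(N, l) = l*(-1/179) = -l/179)
A = 19/179 (A = -1/179*(-19) = 19/179 ≈ 0.10615)
(13382 + A) + ((-7266 - 4965) + 3781) = (13382 + 19/179) + ((-7266 - 4965) + 3781) = 2395397/179 + (-12231 + 3781) = 2395397/179 - 8450 = 882847/179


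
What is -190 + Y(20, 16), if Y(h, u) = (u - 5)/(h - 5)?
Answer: -2839/15 ≈ -189.27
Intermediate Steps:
Y(h, u) = (-5 + u)/(-5 + h)
-190 + Y(20, 16) = -190 + (-5 + 16)/(-5 + 20) = -190 + 11/15 = -2839/15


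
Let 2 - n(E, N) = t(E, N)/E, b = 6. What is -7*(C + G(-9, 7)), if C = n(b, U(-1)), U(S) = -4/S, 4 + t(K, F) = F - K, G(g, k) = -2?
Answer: -7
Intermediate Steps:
t(K, F) = -4 + F - K (t(K, F) = -4 + (F - K) = -4 + F - K)
n(E, N) = 2 - (-4 + N - E)/E
C = 3 (C = (4 - (-4)/(-1) + 3*6)/6 = (4 - (-4)*(-1) + 18)/6 = (4 - 1*4 + 18)/6 = (4 - 4 + 18)/6 = (⅙)*18 = 3)
-7*(C + G(-9, 7)) = -7*(3 - 2) = -7*1 = -7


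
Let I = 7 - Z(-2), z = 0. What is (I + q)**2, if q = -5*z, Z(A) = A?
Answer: 81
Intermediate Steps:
I = 9 (I = 7 - 1*(-2) = 7 + 2 = 9)
q = 0 (q = -5*0 = 0)
(I + q)**2 = (9 + 0)**2 = 9**2 = 81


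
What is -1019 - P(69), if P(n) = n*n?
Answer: -5780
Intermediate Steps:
P(n) = n²
-1019 - P(69) = -1019 - 1*69² = -1019 - 1*4761 = -1019 - 4761 = -5780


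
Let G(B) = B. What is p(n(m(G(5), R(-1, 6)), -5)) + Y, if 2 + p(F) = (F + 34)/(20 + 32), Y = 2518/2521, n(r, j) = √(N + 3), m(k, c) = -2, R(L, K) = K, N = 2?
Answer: -22767/65546 + √5/52 ≈ -0.30434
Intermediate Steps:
n(r, j) = √5 (n(r, j) = √(2 + 3) = √5)
Y = 2518/2521 (Y = 2518*(1/2521) = 2518/2521 ≈ 0.99881)
p(F) = -35/26 + F/52 (p(F) = -2 + (F + 34)/(20 + 32) = -2 + (34 + F)/52 = -2 + (34 + F)*(1/52) = -2 + (17/26 + F/52) = -35/26 + F/52)
p(n(m(G(5), R(-1, 6)), -5)) + Y = (-35/26 + √5/52) + 2518/2521 = -22767/65546 + √5/52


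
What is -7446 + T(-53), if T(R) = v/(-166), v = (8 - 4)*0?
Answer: -7446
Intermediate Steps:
v = 0 (v = 4*0 = 0)
T(R) = 0 (T(R) = 0/(-166) = 0*(-1/166) = 0)
-7446 + T(-53) = -7446 + 0 = -7446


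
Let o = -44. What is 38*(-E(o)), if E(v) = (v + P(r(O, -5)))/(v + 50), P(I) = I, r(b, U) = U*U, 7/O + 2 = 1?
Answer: 361/3 ≈ 120.33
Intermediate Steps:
O = -7 (O = 7/(-2 + 1) = 7/(-1) = 7*(-1) = -7)
r(b, U) = U²
E(v) = (25 + v)/(50 + v) (E(v) = (v + (-5)²)/(v + 50) = (v + 25)/(50 + v) = (25 + v)/(50 + v))
38*(-E(o)) = 38*(-(25 - 44)/(50 - 44)) = 38*(-(-19)/6) = 38*(-1*(-19/6)) = 38*(19/6) = 361/3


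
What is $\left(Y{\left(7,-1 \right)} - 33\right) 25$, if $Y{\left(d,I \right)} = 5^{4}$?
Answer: $14800$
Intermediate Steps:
$Y{\left(d,I \right)} = 625$
$\left(Y{\left(7,-1 \right)} - 33\right) 25 = \left(625 - 33\right) 25 = 592 \cdot 25 = 14800$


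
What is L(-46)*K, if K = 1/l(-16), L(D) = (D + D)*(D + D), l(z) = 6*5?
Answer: 4232/15 ≈ 282.13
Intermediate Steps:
l(z) = 30
L(D) = 4*D² (L(D) = (2*D)*(2*D) = 4*D²)
K = 1/30 ≈ 0.033333
L(-46)*K = (4*(-46)²)*(1/30) = (4*2116)*(1/30) = 8464*(1/30) = 4232/15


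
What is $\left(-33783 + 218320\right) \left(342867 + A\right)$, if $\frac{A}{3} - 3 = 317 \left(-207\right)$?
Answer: $26945908203$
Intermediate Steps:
$A = -196848$ ($A = 9 + 3 \cdot 317 \left(-207\right) = 9 + 3 \left(-65619\right) = 9 - 196857 = -196848$)
$\left(-33783 + 218320\right) \left(342867 + A\right) = \left(-33783 + 218320\right) \left(342867 - 196848\right) = 184537 \cdot 146019 = 26945908203$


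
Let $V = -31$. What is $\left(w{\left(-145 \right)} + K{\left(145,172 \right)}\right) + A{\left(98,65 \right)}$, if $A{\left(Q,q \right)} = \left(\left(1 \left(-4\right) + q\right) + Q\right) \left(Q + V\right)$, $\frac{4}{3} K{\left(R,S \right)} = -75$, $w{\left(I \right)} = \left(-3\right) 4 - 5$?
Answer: $\frac{42319}{4} \approx 10580.0$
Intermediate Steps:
$w{\left(I \right)} = -17$ ($w{\left(I \right)} = -12 - 5 = -17$)
$K{\left(R,S \right)} = - \frac{225}{4}$ ($K{\left(R,S \right)} = \frac{3}{4} \left(-75\right) = - \frac{225}{4}$)
$A{\left(Q,q \right)} = \left(-31 + Q\right) \left(-4 + Q + q\right)$ ($A{\left(Q,q \right)} = \left(\left(1 \left(-4\right) + q\right) + Q\right) \left(Q - 31\right) = \left(\left(-4 + q\right) + Q\right) \left(-31 + Q\right) = \left(-4 + Q + q\right) \left(-31 + Q\right) = \left(-31 + Q\right) \left(-4 + Q + q\right)$)
$\left(w{\left(-145 \right)} + K{\left(145,172 \right)}\right) + A{\left(98,65 \right)} = \left(-17 - \frac{225}{4}\right) + \left(124 + 98^{2} - 3430 - 2015 + 98 \cdot 65\right) = - \frac{293}{4} + \left(124 + 9604 - 3430 - 2015 + 6370\right) = - \frac{293}{4} + 10653 = \frac{42319}{4}$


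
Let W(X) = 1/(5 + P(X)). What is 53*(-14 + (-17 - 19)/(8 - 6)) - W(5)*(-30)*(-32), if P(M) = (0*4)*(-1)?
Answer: -1888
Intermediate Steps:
P(M) = 0 (P(M) = 0*(-1) = 0)
W(X) = ⅕ (W(X) = 1/(5 + 0) = 1/5 = ⅕)
53*(-14 + (-17 - 19)/(8 - 6)) - W(5)*(-30)*(-32) = 53*(-14 + (-17 - 19)/(8 - 6)) - (⅕)*(-30)*(-32) = 53*(-14 - 36/2) - (-6)*(-32) = 53*(-14 - 36*½) - 1*192 = 53*(-14 - 18) - 192 = 53*(-32) - 192 = -1696 - 192 = -1888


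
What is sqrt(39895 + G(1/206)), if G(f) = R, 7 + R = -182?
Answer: sqrt(39706) ≈ 199.26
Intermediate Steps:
R = -189 (R = -7 - 182 = -189)
G(f) = -189
sqrt(39895 + G(1/206)) = sqrt(39895 - 189) = sqrt(39706)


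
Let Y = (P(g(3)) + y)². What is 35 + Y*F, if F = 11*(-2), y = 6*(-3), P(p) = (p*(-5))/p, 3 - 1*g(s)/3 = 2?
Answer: -11603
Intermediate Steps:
g(s) = 3 (g(s) = 9 - 3*2 = 9 - 6 = 3)
P(p) = -5 (P(p) = (-5*p)/p = -5)
y = -18
Y = 529 (Y = (-5 - 18)² = (-23)² = 529)
F = -22
35 + Y*F = 35 + 529*(-22) = 35 - 11638 = -11603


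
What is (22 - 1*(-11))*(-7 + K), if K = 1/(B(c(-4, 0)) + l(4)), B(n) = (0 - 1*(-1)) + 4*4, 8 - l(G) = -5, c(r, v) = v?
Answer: -2299/10 ≈ -229.90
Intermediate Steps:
l(G) = 13 (l(G) = 8 - 1*(-5) = 8 + 5 = 13)
B(n) = 17 (B(n) = (0 + 1) + 16 = 1 + 16 = 17)
K = 1/30 (K = 1/(17 + 13) = 1/30 ≈ 0.033333)
(22 - 1*(-11))*(-7 + K) = (22 - 1*(-11))*(-7 + 1/30) = (22 + 11)*(-209/30) = 33*(-209/30) = -2299/10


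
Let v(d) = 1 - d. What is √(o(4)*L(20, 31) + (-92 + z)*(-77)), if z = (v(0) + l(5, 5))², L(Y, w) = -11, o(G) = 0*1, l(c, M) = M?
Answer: 14*√22 ≈ 65.666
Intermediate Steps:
o(G) = 0
z = 36 (z = ((1 - 1*0) + 5)² = ((1 + 0) + 5)² = (1 + 5)² = 6² = 36)
√(o(4)*L(20, 31) + (-92 + z)*(-77)) = √(0*(-11) + (-92 + 36)*(-77)) = √(0 - 56*(-77)) = √(0 + 4312) = √4312 = 14*√22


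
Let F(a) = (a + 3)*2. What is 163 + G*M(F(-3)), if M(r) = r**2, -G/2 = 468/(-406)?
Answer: 163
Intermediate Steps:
F(a) = 6 + 2*a (F(a) = (3 + a)*2 = 6 + 2*a)
G = 468/203 (G = -936/(-406) = -936*(-1)/406 = -2*(-234/203) = 468/203 ≈ 2.3054)
163 + G*M(F(-3)) = 163 + 468*(6 + 2*(-3))**2/203 = 163 + 468*(6 - 6)**2/203 = 163 + (468/203)*0**2 = 163 + (468/203)*0 = 163 + 0 = 163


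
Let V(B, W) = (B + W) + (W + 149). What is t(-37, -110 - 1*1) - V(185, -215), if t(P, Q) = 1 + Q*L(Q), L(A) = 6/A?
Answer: 103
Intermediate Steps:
t(P, Q) = 7 (t(P, Q) = 1 + Q*(6/Q) = 1 + 6 = 7)
V(B, W) = 149 + B + 2*W (V(B, W) = (B + W) + (149 + W) = 149 + B + 2*W)
t(-37, -110 - 1*1) - V(185, -215) = 7 - (149 + 185 + 2*(-215)) = 7 - (149 + 185 - 430) = 7 - 1*(-96) = 7 + 96 = 103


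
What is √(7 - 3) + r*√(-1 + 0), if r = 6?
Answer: 2 + 6*I ≈ 2.0 + 6.0*I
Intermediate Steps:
√(7 - 3) + r*√(-1 + 0) = √(7 - 3) + 6*√(-1 + 0) = √4 + 6*√(-1) = 2 + 6*I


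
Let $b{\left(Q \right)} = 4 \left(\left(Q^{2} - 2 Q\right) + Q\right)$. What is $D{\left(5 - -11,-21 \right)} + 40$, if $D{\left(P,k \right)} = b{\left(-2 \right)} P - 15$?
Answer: $409$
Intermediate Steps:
$b{\left(Q \right)} = - 4 Q + 4 Q^{2}$ ($b{\left(Q \right)} = 4 \left(Q^{2} - Q\right) = - 4 Q + 4 Q^{2}$)
$D{\left(P,k \right)} = -15 + 24 P$ ($D{\left(P,k \right)} = 4 \left(-2\right) \left(-1 - 2\right) P - 15 = 4 \left(-2\right) \left(-3\right) P - 15 = 24 P - 15 = -15 + 24 P$)
$D{\left(5 - -11,-21 \right)} + 40 = \left(-15 + 24 \left(5 - -11\right)\right) + 40 = \left(-15 + 24 \left(5 + 11\right)\right) + 40 = \left(-15 + 24 \cdot 16\right) + 40 = \left(-15 + 384\right) + 40 = 369 + 40 = 409$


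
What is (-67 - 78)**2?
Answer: 21025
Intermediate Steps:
(-67 - 78)**2 = (-145)**2 = 21025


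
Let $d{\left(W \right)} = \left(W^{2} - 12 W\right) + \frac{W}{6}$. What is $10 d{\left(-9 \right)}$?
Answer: $1875$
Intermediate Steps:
$d{\left(W \right)} = W^{2} - \frac{71 W}{6}$ ($d{\left(W \right)} = \left(W^{2} - 12 W\right) + W \frac{1}{6} = \left(W^{2} - 12 W\right) + \frac{W}{6} = W^{2} - \frac{71 W}{6}$)
$10 d{\left(-9 \right)} = 10 \cdot \frac{1}{6} \left(-9\right) \left(-71 + 6 \left(-9\right)\right) = 10 \cdot \frac{1}{6} \left(-9\right) \left(-71 - 54\right) = 10 \cdot \frac{1}{6} \left(-9\right) \left(-125\right) = 10 \cdot \frac{375}{2} = 1875$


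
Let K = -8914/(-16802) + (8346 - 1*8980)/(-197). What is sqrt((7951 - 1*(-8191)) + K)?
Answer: sqrt(44223449296737489)/1654997 ≈ 127.07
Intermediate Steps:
K = 6204263/1654997 (K = -8914*(-1/16802) + (8346 - 8980)*(-1/197) = 4457/8401 - 634*(-1/197) = 4457/8401 + 634/197 = 6204263/1654997 ≈ 3.7488)
sqrt((7951 - 1*(-8191)) + K) = sqrt((7951 - 1*(-8191)) + 6204263/1654997) = sqrt((7951 + 8191) + 6204263/1654997) = sqrt(16142 + 6204263/1654997) = sqrt(26721165837/1654997) = sqrt(44223449296737489)/1654997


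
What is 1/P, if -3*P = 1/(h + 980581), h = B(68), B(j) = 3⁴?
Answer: -2941986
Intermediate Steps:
B(j) = 81
h = 81
P = -1/2941986 (P = -1/(3*(81 + 980581)) = -⅓/980662 = -⅓*1/980662 = -1/2941986 ≈ -3.3991e-7)
1/P = 1/(-1/2941986) = -2941986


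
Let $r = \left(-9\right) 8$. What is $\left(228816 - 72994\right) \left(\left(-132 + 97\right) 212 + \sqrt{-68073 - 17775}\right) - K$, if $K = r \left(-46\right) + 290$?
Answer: $-1156202842 + 2181508 i \sqrt{438} \approx -1.1562 \cdot 10^{9} + 4.5656 \cdot 10^{7} i$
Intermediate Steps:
$r = -72$
$K = 3602$ ($K = \left(-72\right) \left(-46\right) + 290 = 3312 + 290 = 3602$)
$\left(228816 - 72994\right) \left(\left(-132 + 97\right) 212 + \sqrt{-68073 - 17775}\right) - K = \left(228816 - 72994\right) \left(\left(-132 + 97\right) 212 + \sqrt{-68073 - 17775}\right) - 3602 = \left(228816 - 72994\right) \left(\left(-35\right) 212 + \sqrt{-85848}\right) - 3602 = 155822 \left(-7420 + 14 i \sqrt{438}\right) - 3602 = \left(-1156199240 + 2181508 i \sqrt{438}\right) - 3602 = -1156202842 + 2181508 i \sqrt{438}$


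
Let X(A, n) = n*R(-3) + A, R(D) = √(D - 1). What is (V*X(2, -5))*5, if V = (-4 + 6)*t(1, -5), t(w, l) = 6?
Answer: 120 - 600*I ≈ 120.0 - 600.0*I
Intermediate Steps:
R(D) = √(-1 + D)
X(A, n) = A + 2*I*n (X(A, n) = n*√(-1 - 3) + A = n*√(-4) + A = n*(2*I) + A = 2*I*n + A = A + 2*I*n)
V = 12 (V = (-4 + 6)*6 = 2*6 = 12)
(V*X(2, -5))*5 = (12*(2 + 2*I*(-5)))*5 = (12*(2 - 10*I))*5 = (24 - 120*I)*5 = 120 - 600*I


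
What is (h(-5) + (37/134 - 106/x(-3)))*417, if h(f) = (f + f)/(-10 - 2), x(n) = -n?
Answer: -956181/67 ≈ -14271.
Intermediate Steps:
h(f) = -f/6 (h(f) = (2*f)/(-12) = (2*f)*(-1/12) = -f/6)
(h(-5) + (37/134 - 106/x(-3)))*417 = (-⅙*(-5) + (37/134 - 106/((-1*(-3)))))*417 = (⅚ + (37*(1/134) - 106/3))*417 = (⅚ + (37/134 - 106*⅓))*417 = (⅚ + (37/134 - 106/3))*417 = (⅚ - 14093/402)*417 = -2293/67*417 = -956181/67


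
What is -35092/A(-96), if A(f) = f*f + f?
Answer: -8773/2280 ≈ -3.8478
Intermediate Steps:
A(f) = f + f**2 (A(f) = f**2 + f = f + f**2)
-35092/A(-96) = -35092*(-1/(96*(1 - 96))) = -35092/((-96*(-95))) = -35092/9120 = -35092*1/9120 = -8773/2280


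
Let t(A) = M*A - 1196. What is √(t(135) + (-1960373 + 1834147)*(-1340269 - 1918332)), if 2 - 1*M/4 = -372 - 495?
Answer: √411320637890 ≈ 6.4134e+5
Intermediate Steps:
M = 3476 (M = 8 - 4*(-372 - 495) = 8 - 4*(-867) = 8 + 3468 = 3476)
t(A) = -1196 + 3476*A (t(A) = 3476*A - 1196 = -1196 + 3476*A)
√(t(135) + (-1960373 + 1834147)*(-1340269 - 1918332)) = √((-1196 + 3476*135) + (-1960373 + 1834147)*(-1340269 - 1918332)) = √((-1196 + 469260) - 126226*(-3258601)) = √(468064 + 411320169826) = √411320637890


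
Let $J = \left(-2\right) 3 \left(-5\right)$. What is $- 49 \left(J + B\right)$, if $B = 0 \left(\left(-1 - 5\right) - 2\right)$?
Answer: $-1470$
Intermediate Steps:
$B = 0$ ($B = 0 \left(\left(-1 - 5\right) - 2\right) = 0 \left(-6 - 2\right) = 0 \left(-8\right) = 0$)
$J = 30$ ($J = \left(-6\right) \left(-5\right) = 30$)
$- 49 \left(J + B\right) = - 49 \left(30 + 0\right) = \left(-49\right) 30 = -1470$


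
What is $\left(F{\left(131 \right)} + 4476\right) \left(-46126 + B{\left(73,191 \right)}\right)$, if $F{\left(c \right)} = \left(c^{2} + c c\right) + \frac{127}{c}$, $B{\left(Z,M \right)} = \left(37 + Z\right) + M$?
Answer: $- \frac{232913123625}{131} \approx -1.778 \cdot 10^{9}$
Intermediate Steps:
$B{\left(Z,M \right)} = 37 + M + Z$
$F{\left(c \right)} = 2 c^{2} + \frac{127}{c}$ ($F{\left(c \right)} = \left(c^{2} + c^{2}\right) + \frac{127}{c} = 2 c^{2} + \frac{127}{c}$)
$\left(F{\left(131 \right)} + 4476\right) \left(-46126 + B{\left(73,191 \right)}\right) = \left(\frac{127 + 2 \cdot 131^{3}}{131} + 4476\right) \left(-46126 + \left(37 + 191 + 73\right)\right) = \left(\frac{127 + 2 \cdot 2248091}{131} + 4476\right) \left(-46126 + 301\right) = \left(\frac{127 + 4496182}{131} + 4476\right) \left(-45825\right) = \left(\frac{1}{131} \cdot 4496309 + 4476\right) \left(-45825\right) = \left(\frac{4496309}{131} + 4476\right) \left(-45825\right) = \frac{5082665}{131} \left(-45825\right) = - \frac{232913123625}{131}$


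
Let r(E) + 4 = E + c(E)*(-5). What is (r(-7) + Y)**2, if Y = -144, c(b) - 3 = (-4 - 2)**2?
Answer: 122500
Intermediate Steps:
c(b) = 39 (c(b) = 3 + (-4 - 2)**2 = 3 + (-6)**2 = 3 + 36 = 39)
r(E) = -199 + E (r(E) = -4 + (E + 39*(-5)) = -4 + (E - 195) = -4 + (-195 + E) = -199 + E)
(r(-7) + Y)**2 = ((-199 - 7) - 144)**2 = (-206 - 144)**2 = (-350)**2 = 122500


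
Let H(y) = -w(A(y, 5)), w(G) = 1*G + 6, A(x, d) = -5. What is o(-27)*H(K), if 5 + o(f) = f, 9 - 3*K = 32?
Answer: 32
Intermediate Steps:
K = -23/3 (K = 3 - ⅓*32 = 3 - 32/3 = -23/3 ≈ -7.6667)
o(f) = -5 + f
w(G) = 6 + G (w(G) = G + 6 = 6 + G)
H(y) = -1 (H(y) = -(6 - 5) = -1*1 = -1)
o(-27)*H(K) = (-5 - 27)*(-1) = -32*(-1) = 32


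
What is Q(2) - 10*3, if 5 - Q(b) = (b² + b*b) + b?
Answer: -35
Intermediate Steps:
Q(b) = 5 - b - 2*b² (Q(b) = 5 - ((b² + b*b) + b) = 5 - ((b² + b²) + b) = 5 - (2*b² + b) = 5 - (b + 2*b²) = 5 + (-b - 2*b²) = 5 - b - 2*b²)
Q(2) - 10*3 = (5 - 1*2 - 2*2²) - 10*3 = (5 - 2 - 2*4) - 30 = (5 - 2 - 8) - 30 = -5 - 30 = -35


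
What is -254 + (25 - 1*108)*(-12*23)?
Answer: 22654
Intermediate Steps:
-254 + (25 - 1*108)*(-12*23) = -254 + (25 - 108)*(-276) = -254 - 83*(-276) = -254 + 22908 = 22654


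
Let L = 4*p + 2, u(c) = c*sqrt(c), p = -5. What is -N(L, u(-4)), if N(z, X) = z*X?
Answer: -144*I ≈ -144.0*I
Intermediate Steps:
u(c) = c**(3/2)
L = -18 (L = 4*(-5) + 2 = -20 + 2 = -18)
N(z, X) = X*z
-N(L, u(-4)) = -(-4)**(3/2)*(-18) = -(-8*I)*(-18) = -144*I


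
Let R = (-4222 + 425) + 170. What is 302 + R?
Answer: -3325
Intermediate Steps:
R = -3627 (R = -3797 + 170 = -3627)
302 + R = 302 - 3627 = -3325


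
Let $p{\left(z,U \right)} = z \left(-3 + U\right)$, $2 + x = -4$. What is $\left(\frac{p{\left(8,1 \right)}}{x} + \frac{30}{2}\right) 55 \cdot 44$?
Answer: $\frac{128260}{3} \approx 42753.0$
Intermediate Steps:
$x = -6$ ($x = -2 - 4 = -6$)
$\left(\frac{p{\left(8,1 \right)}}{x} + \frac{30}{2}\right) 55 \cdot 44 = \left(\frac{8 \left(-3 + 1\right)}{-6} + \frac{30}{2}\right) 55 \cdot 44 = \left(8 \left(-2\right) \left(- \frac{1}{6}\right) + 30 \cdot \frac{1}{2}\right) 55 \cdot 44 = \left(\left(-16\right) \left(- \frac{1}{6}\right) + 15\right) 55 \cdot 44 = \left(\frac{8}{3} + 15\right) 55 \cdot 44 = \frac{53}{3} \cdot 55 \cdot 44 = \frac{2915}{3} \cdot 44 = \frac{128260}{3}$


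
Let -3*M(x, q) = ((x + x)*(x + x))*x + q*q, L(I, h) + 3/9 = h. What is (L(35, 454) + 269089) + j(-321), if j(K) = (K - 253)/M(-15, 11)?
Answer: 10818628846/40137 ≈ 2.6954e+5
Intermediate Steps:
L(I, h) = -1/3 + h
M(x, q) = -4*x**3/3 - q**2/3 (M(x, q) = -(((x + x)*(x + x))*x + q*q)/3 = -(((2*x)*(2*x))*x + q**2)/3 = -((4*x**2)*x + q**2)/3 = -(4*x**3 + q**2)/3 = -(q**2 + 4*x**3)/3 = -4*x**3/3 - q**2/3)
j(K) = -759/13379 + 3*K/13379 (j(K) = (K - 253)/(-4/3*(-15)**3 - 1/3*11**2) = (-253 + K)/(-4/3*(-3375) - 1/3*121) = (-253 + K)/(4500 - 121/3) = (-253 + K)/(13379/3) = (-253 + K)*(3/13379) = -759/13379 + 3*K/13379)
(L(35, 454) + 269089) + j(-321) = ((-1/3 + 454) + 269089) + (-759/13379 + (3/13379)*(-321)) = (1361/3 + 269089) + (-759/13379 - 963/13379) = 808628/3 - 1722/13379 = 10818628846/40137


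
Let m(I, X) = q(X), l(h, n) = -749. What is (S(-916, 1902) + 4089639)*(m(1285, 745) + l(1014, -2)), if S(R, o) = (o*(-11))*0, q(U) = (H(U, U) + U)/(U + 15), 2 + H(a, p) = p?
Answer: -290237590191/95 ≈ -3.0551e+9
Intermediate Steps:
H(a, p) = -2 + p
q(U) = (-2 + 2*U)/(15 + U) (q(U) = ((-2 + U) + U)/(U + 15) = (-2 + 2*U)/(15 + U))
S(R, o) = 0 (S(R, o) = -11*o*0 = 0)
m(I, X) = 2*(-1 + X)/(15 + X)
(S(-916, 1902) + 4089639)*(m(1285, 745) + l(1014, -2)) = (0 + 4089639)*(2*(-1 + 745)/(15 + 745) - 749) = 4089639*(2*744/760 - 749) = 4089639*(2*(1/760)*744 - 749) = 4089639*(186/95 - 749) = 4089639*(-70969/95) = -290237590191/95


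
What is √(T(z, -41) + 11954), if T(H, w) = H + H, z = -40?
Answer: √11874 ≈ 108.97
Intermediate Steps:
T(H, w) = 2*H
√(T(z, -41) + 11954) = √(2*(-40) + 11954) = √(-80 + 11954) = √11874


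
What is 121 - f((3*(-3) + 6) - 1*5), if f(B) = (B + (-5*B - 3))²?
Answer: -720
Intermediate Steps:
f(B) = (-3 - 4*B)² (f(B) = (B + (-3 - 5*B))² = (-3 - 4*B)²)
121 - f((3*(-3) + 6) - 1*5) = 121 - (3 + 4*((3*(-3) + 6) - 1*5))² = 121 - (3 + 4*((-9 + 6) - 5))² = 121 - (3 + 4*(-3 - 5))² = 121 - (3 + 4*(-8))² = 121 - (3 - 32)² = 121 - 1*(-29)² = 121 - 1*841 = 121 - 841 = -720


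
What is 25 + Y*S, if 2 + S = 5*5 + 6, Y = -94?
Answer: -2701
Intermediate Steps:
S = 29 (S = -2 + (5*5 + 6) = -2 + (25 + 6) = -2 + 31 = 29)
25 + Y*S = 25 - 94*29 = 25 - 2726 = -2701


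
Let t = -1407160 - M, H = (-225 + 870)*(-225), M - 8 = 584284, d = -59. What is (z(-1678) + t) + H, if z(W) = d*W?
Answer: -2037575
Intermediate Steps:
z(W) = -59*W
M = 584292 (M = 8 + 584284 = 584292)
H = -145125 (H = 645*(-225) = -145125)
t = -1991452 (t = -1407160 - 1*584292 = -1407160 - 584292 = -1991452)
(z(-1678) + t) + H = (-59*(-1678) - 1991452) - 145125 = (99002 - 1991452) - 145125 = -1892450 - 145125 = -2037575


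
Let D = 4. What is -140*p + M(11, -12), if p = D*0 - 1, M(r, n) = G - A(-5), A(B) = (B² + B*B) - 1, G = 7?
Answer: 98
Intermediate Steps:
A(B) = -1 + 2*B² (A(B) = (B² + B²) - 1 = 2*B² - 1 = -1 + 2*B²)
M(r, n) = -42 (M(r, n) = 7 - (-1 + 2*(-5)²) = 7 - (-1 + 2*25) = 7 - (-1 + 50) = 7 - 1*49 = 7 - 49 = -42)
p = -1 (p = 4*0 - 1 = 0 - 1 = -1)
-140*p + M(11, -12) = -140*(-1) - 42 = 140 - 42 = 98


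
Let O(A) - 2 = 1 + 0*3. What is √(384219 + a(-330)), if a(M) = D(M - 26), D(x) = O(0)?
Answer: √384222 ≈ 619.86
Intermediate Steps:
O(A) = 3 (O(A) = 2 + (1 + 0*3) = 2 + (1 + 0) = 2 + 1 = 3)
D(x) = 3
a(M) = 3
√(384219 + a(-330)) = √(384219 + 3) = √384222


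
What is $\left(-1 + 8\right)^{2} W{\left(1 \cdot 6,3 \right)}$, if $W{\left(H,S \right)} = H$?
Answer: $294$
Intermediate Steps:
$\left(-1 + 8\right)^{2} W{\left(1 \cdot 6,3 \right)} = \left(-1 + 8\right)^{2} \cdot 1 \cdot 6 = 7^{2} \cdot 6 = 49 \cdot 6 = 294$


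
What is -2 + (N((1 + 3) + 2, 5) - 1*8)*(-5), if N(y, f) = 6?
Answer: 8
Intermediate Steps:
-2 + (N((1 + 3) + 2, 5) - 1*8)*(-5) = -2 + (6 - 1*8)*(-5) = -2 + (6 - 8)*(-5) = -2 - 2*(-5) = -2 + 10 = 8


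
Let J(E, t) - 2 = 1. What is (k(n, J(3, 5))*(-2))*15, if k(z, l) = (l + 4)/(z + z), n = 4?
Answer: -105/4 ≈ -26.250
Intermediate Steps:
J(E, t) = 3 (J(E, t) = 2 + 1 = 3)
k(z, l) = (4 + l)/(2*z) (k(z, l) = (4 + l)/((2*z)) = (4 + l)*(1/(2*z)) = (4 + l)/(2*z))
(k(n, J(3, 5))*(-2))*15 = (((½)*(4 + 3)/4)*(-2))*15 = (((½)*(¼)*7)*(-2))*15 = ((7/8)*(-2))*15 = -7/4*15 = -105/4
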